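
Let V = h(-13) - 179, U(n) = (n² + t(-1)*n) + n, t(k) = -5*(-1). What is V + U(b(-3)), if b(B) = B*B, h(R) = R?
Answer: -57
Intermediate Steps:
t(k) = 5
b(B) = B²
U(n) = n² + 6*n (U(n) = (n² + 5*n) + n = n² + 6*n)
V = -192 (V = -13 - 179 = -192)
V + U(b(-3)) = -192 + (-3)²*(6 + (-3)²) = -192 + 9*(6 + 9) = -192 + 9*15 = -192 + 135 = -57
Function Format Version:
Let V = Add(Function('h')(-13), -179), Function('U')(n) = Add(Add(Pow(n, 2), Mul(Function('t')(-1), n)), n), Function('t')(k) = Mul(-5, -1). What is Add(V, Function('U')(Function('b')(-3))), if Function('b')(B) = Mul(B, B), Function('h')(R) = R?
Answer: -57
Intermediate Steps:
Function('t')(k) = 5
Function('b')(B) = Pow(B, 2)
Function('U')(n) = Add(Pow(n, 2), Mul(6, n)) (Function('U')(n) = Add(Add(Pow(n, 2), Mul(5, n)), n) = Add(Pow(n, 2), Mul(6, n)))
V = -192 (V = Add(-13, -179) = -192)
Add(V, Function('U')(Function('b')(-3))) = Add(-192, Mul(Pow(-3, 2), Add(6, Pow(-3, 2)))) = Add(-192, Mul(9, Add(6, 9))) = Add(-192, Mul(9, 15)) = Add(-192, 135) = -57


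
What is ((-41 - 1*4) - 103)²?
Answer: 21904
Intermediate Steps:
((-41 - 1*4) - 103)² = ((-41 - 4) - 103)² = (-45 - 103)² = (-148)² = 21904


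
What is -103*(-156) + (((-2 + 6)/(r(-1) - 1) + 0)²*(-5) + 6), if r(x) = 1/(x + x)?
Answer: 144346/9 ≈ 16038.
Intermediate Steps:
r(x) = 1/(2*x)
-103*(-156) + (((-2 + 6)/(r(-1) - 1) + 0)²*(-5) + 6) = -103*(-156) + (((-2 + 6)/((½)/(-1) - 1) + 0)²*(-5) + 6) = 16068 + ((4/((½)*(-1) - 1) + 0)²*(-5) + 6) = 16068 + ((4/(-½ - 1) + 0)²*(-5) + 6) = 16068 + ((4/(-3/2) + 0)²*(-5) + 6) = 16068 + ((4*(-⅔) + 0)²*(-5) + 6) = 16068 + ((-8/3 + 0)²*(-5) + 6) = 16068 + ((-8/3)²*(-5) + 6) = 16068 + ((64/9)*(-5) + 6) = 16068 + (-320/9 + 6) = 16068 - 266/9 = 144346/9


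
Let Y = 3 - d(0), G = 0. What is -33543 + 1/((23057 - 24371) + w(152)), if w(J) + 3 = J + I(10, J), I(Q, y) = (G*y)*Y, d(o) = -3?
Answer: -39077596/1165 ≈ -33543.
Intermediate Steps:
Y = 6 (Y = 3 - 1*(-3) = 3 + 3 = 6)
I(Q, y) = 0 (I(Q, y) = (0*y)*6 = 0*6 = 0)
w(J) = -3 + J (w(J) = -3 + (J + 0) = -3 + J)
-33543 + 1/((23057 - 24371) + w(152)) = -33543 + 1/((23057 - 24371) + (-3 + 152)) = -33543 + 1/(-1314 + 149) = -33543 + 1/(-1165) = -33543 - 1/1165 = -39077596/1165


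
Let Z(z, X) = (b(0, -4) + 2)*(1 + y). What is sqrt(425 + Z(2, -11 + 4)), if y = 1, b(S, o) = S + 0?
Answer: sqrt(429) ≈ 20.712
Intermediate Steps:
b(S, o) = S
Z(z, X) = 4 (Z(z, X) = (0 + 2)*(1 + 1) = 2*2 = 4)
sqrt(425 + Z(2, -11 + 4)) = sqrt(425 + 4) = sqrt(429)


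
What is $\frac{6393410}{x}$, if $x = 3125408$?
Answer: $\frac{3196705}{1562704} \approx 2.0456$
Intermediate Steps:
$\frac{6393410}{x} = \frac{6393410}{3125408} = 6393410 \cdot \frac{1}{3125408} = \frac{3196705}{1562704}$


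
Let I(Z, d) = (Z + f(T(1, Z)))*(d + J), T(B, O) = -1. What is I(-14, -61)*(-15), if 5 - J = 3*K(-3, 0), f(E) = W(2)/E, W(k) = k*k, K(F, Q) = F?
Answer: -12690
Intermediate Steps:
W(k) = k**2
f(E) = 4/E (f(E) = 2**2/E = 4/E)
J = 14 (J = 5 - 3*(-3) = 5 - 1*(-9) = 5 + 9 = 14)
I(Z, d) = (-4 + Z)*(14 + d) (I(Z, d) = (Z + 4/(-1))*(d + 14) = (Z + 4*(-1))*(14 + d) = (Z - 4)*(14 + d) = (-4 + Z)*(14 + d))
I(-14, -61)*(-15) = (-56 - 4*(-61) + 14*(-14) - 14*(-61))*(-15) = (-56 + 244 - 196 + 854)*(-15) = 846*(-15) = -12690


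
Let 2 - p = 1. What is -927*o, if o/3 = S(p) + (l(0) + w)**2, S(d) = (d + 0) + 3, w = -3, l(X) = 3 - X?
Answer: -11124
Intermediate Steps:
p = 1 (p = 2 - 1*1 = 2 - 1 = 1)
S(d) = 3 + d (S(d) = d + 3 = 3 + d)
o = 12 (o = 3*((3 + 1) + ((3 - 1*0) - 3)**2) = 3*(4 + ((3 + 0) - 3)**2) = 3*(4 + (3 - 3)**2) = 3*(4 + 0**2) = 3*(4 + 0) = 3*4 = 12)
-927*o = -927*12 = -11124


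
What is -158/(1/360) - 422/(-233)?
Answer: -13252618/233 ≈ -56878.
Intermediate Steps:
-158/(1/360) - 422/(-233) = -158/1/360 - 422*(-1/233) = -158*360 + 422/233 = -56880 + 422/233 = -13252618/233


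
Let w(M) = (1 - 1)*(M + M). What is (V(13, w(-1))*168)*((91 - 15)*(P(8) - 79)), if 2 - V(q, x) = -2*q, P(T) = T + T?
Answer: -22522752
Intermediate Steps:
P(T) = 2*T
w(M) = 0 (w(M) = 0*(2*M) = 0)
V(q, x) = 2 + 2*q (V(q, x) = 2 - (-2)*q = 2 + 2*q)
(V(13, w(-1))*168)*((91 - 15)*(P(8) - 79)) = ((2 + 2*13)*168)*((91 - 15)*(2*8 - 79)) = ((2 + 26)*168)*(76*(16 - 79)) = (28*168)*(76*(-63)) = 4704*(-4788) = -22522752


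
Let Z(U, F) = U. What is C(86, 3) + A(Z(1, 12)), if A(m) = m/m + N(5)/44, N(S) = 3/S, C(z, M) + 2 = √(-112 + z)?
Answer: -217/220 + I*√26 ≈ -0.98636 + 5.099*I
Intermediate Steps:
C(z, M) = -2 + √(-112 + z)
A(m) = 223/220 (A(m) = m/m + (3/5)/44 = 1 + (3*(⅕))*(1/44) = 1 + (⅗)*(1/44) = 1 + 3/220 = 223/220)
C(86, 3) + A(Z(1, 12)) = (-2 + √(-112 + 86)) + 223/220 = (-2 + √(-26)) + 223/220 = (-2 + I*√26) + 223/220 = -217/220 + I*√26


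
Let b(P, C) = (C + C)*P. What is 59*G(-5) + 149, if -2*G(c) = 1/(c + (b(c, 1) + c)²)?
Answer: 65501/440 ≈ 148.87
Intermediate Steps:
b(P, C) = 2*C*P (b(P, C) = (2*C)*P = 2*C*P)
G(c) = -1/(2*(c + 9*c²)) (G(c) = -1/(2*(c + (2*1*c + c)²)) = -1/(2*(c + (2*c + c)²)) = -1/(2*(c + (3*c)²)) = -1/(2*(c + 9*c²)))
59*G(-5) + 149 = 59*(-½/(-5*(1 + 9*(-5)))) + 149 = 59*(-½*(-⅕)/(1 - 45)) + 149 = 59*(-½*(-⅕)/(-44)) + 149 = 59*(-½*(-⅕)*(-1/44)) + 149 = 59*(-1/440) + 149 = -59/440 + 149 = 65501/440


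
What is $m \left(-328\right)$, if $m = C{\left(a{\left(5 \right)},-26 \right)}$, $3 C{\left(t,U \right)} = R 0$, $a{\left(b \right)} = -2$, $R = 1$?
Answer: $0$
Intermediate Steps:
$C{\left(t,U \right)} = 0$ ($C{\left(t,U \right)} = \frac{1 \cdot 0}{3} = \frac{1}{3} \cdot 0 = 0$)
$m = 0$
$m \left(-328\right) = 0 \left(-328\right) = 0$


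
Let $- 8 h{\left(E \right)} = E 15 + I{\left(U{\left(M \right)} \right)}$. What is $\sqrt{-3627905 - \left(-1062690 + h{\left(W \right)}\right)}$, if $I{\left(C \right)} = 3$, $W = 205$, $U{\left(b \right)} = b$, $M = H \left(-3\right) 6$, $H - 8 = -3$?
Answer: $\frac{i \sqrt{10259321}}{2} \approx 1601.5 i$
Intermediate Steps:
$H = 5$ ($H = 8 - 3 = 5$)
$M = -90$ ($M = 5 \left(-3\right) 6 = \left(-15\right) 6 = -90$)
$h{\left(E \right)} = - \frac{3}{8} - \frac{15 E}{8}$ ($h{\left(E \right)} = - \frac{E 15 + 3}{8} = - \frac{15 E + 3}{8} = - \frac{3 + 15 E}{8} = - \frac{3}{8} - \frac{15 E}{8}$)
$\sqrt{-3627905 - \left(-1062690 + h{\left(W \right)}\right)} = \sqrt{-3627905 + \left(1062690 - \left(- \frac{3}{8} - \frac{3075}{8}\right)\right)} = \sqrt{-3627905 + \left(1062690 - - \frac{1539}{4}\right)} = \sqrt{-3627905 + \left(1062690 + \frac{1539}{4}\right)} = \sqrt{-3627905 + \frac{4252299}{4}} = \sqrt{- \frac{10259321}{4}} = \frac{i \sqrt{10259321}}{2}$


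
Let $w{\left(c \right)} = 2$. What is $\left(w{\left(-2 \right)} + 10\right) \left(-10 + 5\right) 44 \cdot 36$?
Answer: $-95040$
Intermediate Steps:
$\left(w{\left(-2 \right)} + 10\right) \left(-10 + 5\right) 44 \cdot 36 = \left(2 + 10\right) \left(-10 + 5\right) 44 \cdot 36 = 12 \left(-5\right) 44 \cdot 36 = \left(-60\right) 44 \cdot 36 = \left(-2640\right) 36 = -95040$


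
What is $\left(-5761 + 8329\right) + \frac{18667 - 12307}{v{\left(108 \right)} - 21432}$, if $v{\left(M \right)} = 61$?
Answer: $\frac{54874368}{21371} \approx 2567.7$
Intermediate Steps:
$\left(-5761 + 8329\right) + \frac{18667 - 12307}{v{\left(108 \right)} - 21432} = \left(-5761 + 8329\right) + \frac{18667 - 12307}{61 - 21432} = 2568 + \frac{6360}{-21371} = 2568 + 6360 \left(- \frac{1}{21371}\right) = 2568 - \frac{6360}{21371} = \frac{54874368}{21371}$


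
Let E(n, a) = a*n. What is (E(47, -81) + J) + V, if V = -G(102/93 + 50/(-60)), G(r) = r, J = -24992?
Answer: -5356663/186 ≈ -28799.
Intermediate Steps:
V = -49/186 (V = -(102/93 + 50/(-60)) = -(102*(1/93) + 50*(-1/60)) = -(34/31 - 5/6) = -1*49/186 = -49/186 ≈ -0.26344)
(E(47, -81) + J) + V = (-81*47 - 24992) - 49/186 = (-3807 - 24992) - 49/186 = -28799 - 49/186 = -5356663/186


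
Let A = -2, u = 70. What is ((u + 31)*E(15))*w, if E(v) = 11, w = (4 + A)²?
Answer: 4444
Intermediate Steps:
w = 4 (w = (4 - 2)² = 2² = 4)
((u + 31)*E(15))*w = ((70 + 31)*11)*4 = (101*11)*4 = 1111*4 = 4444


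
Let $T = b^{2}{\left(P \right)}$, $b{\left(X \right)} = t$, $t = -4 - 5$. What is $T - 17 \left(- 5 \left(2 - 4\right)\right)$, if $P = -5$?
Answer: $-89$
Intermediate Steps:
$t = -9$ ($t = -4 - 5 = -9$)
$b{\left(X \right)} = -9$
$T = 81$ ($T = \left(-9\right)^{2} = 81$)
$T - 17 \left(- 5 \left(2 - 4\right)\right) = 81 - 17 \left(- 5 \left(2 - 4\right)\right) = 81 - 17 \left(\left(-5\right) \left(-2\right)\right) = 81 - 170 = -89$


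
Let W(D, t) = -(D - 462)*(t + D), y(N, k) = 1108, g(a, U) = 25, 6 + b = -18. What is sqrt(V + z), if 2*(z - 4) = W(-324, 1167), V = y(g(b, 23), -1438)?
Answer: sqrt(332411) ≈ 576.55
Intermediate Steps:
b = -24 (b = -6 - 18 = -24)
V = 1108
W(D, t) = -(-462 + D)*(D + t)
z = 331303 (z = 4 + (-1*(-324)**2 + 462*(-324) + 462*1167 - 1*(-324)*1167)/2 = 4 + (-1*104976 - 149688 + 539154 + 378108)/2 = 4 + (-104976 - 149688 + 539154 + 378108)/2 = 4 + (1/2)*662598 = 4 + 331299 = 331303)
sqrt(V + z) = sqrt(1108 + 331303) = sqrt(332411)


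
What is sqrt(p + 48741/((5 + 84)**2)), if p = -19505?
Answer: 2*I*sqrt(38612591)/89 ≈ 139.64*I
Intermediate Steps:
sqrt(p + 48741/((5 + 84)**2)) = sqrt(-19505 + 48741/((5 + 84)**2)) = sqrt(-19505 + 48741/(89**2)) = sqrt(-19505 + 48741/7921) = sqrt(-154450364/7921) = 2*I*sqrt(38612591)/89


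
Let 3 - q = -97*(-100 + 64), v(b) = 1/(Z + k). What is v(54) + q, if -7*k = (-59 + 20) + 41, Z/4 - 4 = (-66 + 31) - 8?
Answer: -3816973/1094 ≈ -3489.0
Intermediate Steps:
Z = -156 (Z = 16 + 4*((-66 + 31) - 8) = 16 + 4*(-35 - 8) = 16 + 4*(-43) = 16 - 172 = -156)
k = -2/7 (k = -((-59 + 20) + 41)/7 = -(-39 + 41)/7 = -1/7*2 = -2/7 ≈ -0.28571)
v(b) = -7/1094 (v(b) = 1/(-156 - 2/7) = 1/(-1094/7) = -7/1094)
q = -3489 (q = 3 - (-97)*(-100 + 64) = 3 - (-97)*(-36) = 3 - 1*3492 = 3 - 3492 = -3489)
v(54) + q = -7/1094 - 3489 = -3816973/1094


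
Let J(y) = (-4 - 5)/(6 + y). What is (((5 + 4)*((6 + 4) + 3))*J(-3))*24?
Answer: -8424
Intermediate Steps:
J(y) = -9/(6 + y)
(((5 + 4)*((6 + 4) + 3))*J(-3))*24 = (((5 + 4)*((6 + 4) + 3))*(-9/(6 - 3)))*24 = ((9*(10 + 3))*(-9/3))*24 = ((9*13)*(-9*1/3))*24 = (117*(-3))*24 = -351*24 = -8424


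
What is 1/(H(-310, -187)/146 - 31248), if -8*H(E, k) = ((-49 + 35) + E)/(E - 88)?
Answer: -116216/3631517649 ≈ -3.2002e-5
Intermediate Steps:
H(E, k) = -(-14 + E)/(8*(-88 + E)) (H(E, k) = -((-49 + 35) + E)/(8*(E - 88)) = -(-14 + E)/(8*(-88 + E)))
1/(H(-310, -187)/146 - 31248) = 1/(((14 - 1*(-310))/(8*(-88 - 310)))/146 - 31248) = 1/(((⅛)*(14 + 310)/(-398))*(1/146) - 31248) = 1/(((⅛)*(-1/398)*324)*(1/146) - 31248) = 1/(-81/796*1/146 - 31248) = 1/(-81/116216 - 31248) = 1/(-3631517649/116216) = -116216/3631517649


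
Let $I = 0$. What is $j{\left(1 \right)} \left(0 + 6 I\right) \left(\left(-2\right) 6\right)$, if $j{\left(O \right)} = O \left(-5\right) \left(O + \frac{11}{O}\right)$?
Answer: $0$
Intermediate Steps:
$j{\left(O \right)} = - 5 O \left(O + \frac{11}{O}\right)$
$j{\left(1 \right)} \left(0 + 6 I\right) \left(\left(-2\right) 6\right) = \left(-55 - 5 \cdot 1^{2}\right) \left(0 + 6 \cdot 0\right) \left(\left(-2\right) 6\right) = \left(-55 - 5\right) \left(0 + 0\right) \left(-12\right) = \left(-55 - 5\right) 0 \left(-12\right) = \left(-60\right) 0 \left(-12\right) = 0 \left(-12\right) = 0$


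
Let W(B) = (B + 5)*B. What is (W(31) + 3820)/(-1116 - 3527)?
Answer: -4936/4643 ≈ -1.0631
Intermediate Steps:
W(B) = B*(5 + B) (W(B) = (5 + B)*B = B*(5 + B))
(W(31) + 3820)/(-1116 - 3527) = (31*(5 + 31) + 3820)/(-1116 - 3527) = (31*36 + 3820)/(-4643) = (1116 + 3820)*(-1/4643) = 4936*(-1/4643) = -4936/4643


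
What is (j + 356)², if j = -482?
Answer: 15876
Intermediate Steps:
(j + 356)² = (-482 + 356)² = (-126)² = 15876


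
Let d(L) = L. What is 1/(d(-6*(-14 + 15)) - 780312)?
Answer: -1/780318 ≈ -1.2815e-6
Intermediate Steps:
1/(d(-6*(-14 + 15)) - 780312) = 1/(-6*(-14 + 15) - 780312) = 1/(-6*1 - 780312) = 1/(-6 - 780312) = 1/(-780318) = -1/780318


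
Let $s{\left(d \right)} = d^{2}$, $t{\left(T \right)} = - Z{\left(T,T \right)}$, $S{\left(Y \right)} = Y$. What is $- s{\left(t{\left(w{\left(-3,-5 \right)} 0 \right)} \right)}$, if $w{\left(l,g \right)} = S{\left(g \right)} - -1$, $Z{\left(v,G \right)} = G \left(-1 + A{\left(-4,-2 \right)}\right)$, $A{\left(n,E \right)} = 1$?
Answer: $0$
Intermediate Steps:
$Z{\left(v,G \right)} = 0$ ($Z{\left(v,G \right)} = G \left(-1 + 1\right) = G 0 = 0$)
$w{\left(l,g \right)} = 1 + g$ ($w{\left(l,g \right)} = g - -1 = g + 1 = 1 + g$)
$t{\left(T \right)} = 0$ ($t{\left(T \right)} = \left(-1\right) 0 = 0$)
$- s{\left(t{\left(w{\left(-3,-5 \right)} 0 \right)} \right)} = - 0^{2} = \left(-1\right) 0 = 0$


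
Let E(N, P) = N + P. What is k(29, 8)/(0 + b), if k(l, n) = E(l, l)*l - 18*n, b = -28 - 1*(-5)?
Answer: -1538/23 ≈ -66.870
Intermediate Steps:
b = -23 (b = -28 + 5 = -23)
k(l, n) = -18*n + 2*l**2 (k(l, n) = (l + l)*l - 18*n = (2*l)*l - 18*n = 2*l**2 - 18*n = -18*n + 2*l**2)
k(29, 8)/(0 + b) = (-18*8 + 2*29**2)/(0 - 23) = (-144 + 2*841)/(-23) = -(-144 + 1682)/23 = -1/23*1538 = -1538/23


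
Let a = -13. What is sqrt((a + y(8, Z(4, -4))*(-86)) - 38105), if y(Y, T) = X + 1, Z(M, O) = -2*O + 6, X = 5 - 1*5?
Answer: 2*I*sqrt(9551) ≈ 195.46*I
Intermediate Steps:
X = 0 (X = 5 - 5 = 0)
Z(M, O) = 6 - 2*O
y(Y, T) = 1 (y(Y, T) = 0 + 1 = 1)
sqrt((a + y(8, Z(4, -4))*(-86)) - 38105) = sqrt((-13 + 1*(-86)) - 38105) = sqrt((-13 - 86) - 38105) = sqrt(-99 - 38105) = sqrt(-38204) = 2*I*sqrt(9551)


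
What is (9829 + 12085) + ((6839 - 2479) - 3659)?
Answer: 22615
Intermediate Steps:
(9829 + 12085) + ((6839 - 2479) - 3659) = 21914 + (4360 - 3659) = 21914 + 701 = 22615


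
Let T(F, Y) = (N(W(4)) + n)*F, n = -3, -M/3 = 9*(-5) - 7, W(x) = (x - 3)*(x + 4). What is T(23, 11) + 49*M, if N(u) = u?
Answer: 7759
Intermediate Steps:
W(x) = (-3 + x)*(4 + x)
M = 156 (M = -3*(9*(-5) - 7) = -3*(-45 - 7) = -3*(-52) = 156)
T(F, Y) = 5*F (T(F, Y) = ((-12 + 4 + 4²) - 3)*F = ((-12 + 4 + 16) - 3)*F = (8 - 3)*F = 5*F)
T(23, 11) + 49*M = 5*23 + 49*156 = 115 + 7644 = 7759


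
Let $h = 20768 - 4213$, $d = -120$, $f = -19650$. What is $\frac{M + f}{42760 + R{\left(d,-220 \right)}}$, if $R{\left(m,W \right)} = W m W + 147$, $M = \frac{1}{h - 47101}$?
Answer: $\frac{600228901}{176100530778} \approx 0.0034084$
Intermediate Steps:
$h = 16555$ ($h = 20768 - 4213 = 16555$)
$M = - \frac{1}{30546}$ ($M = \frac{1}{16555 - 47101} = \frac{1}{-30546} = - \frac{1}{30546} \approx -3.2738 \cdot 10^{-5}$)
$R{\left(m,W \right)} = 147 + m W^{2}$ ($R{\left(m,W \right)} = m W^{2} + 147 = 147 + m W^{2}$)
$\frac{M + f}{42760 + R{\left(d,-220 \right)}} = \frac{- \frac{1}{30546} - 19650}{42760 + \left(147 - 120 \left(-220\right)^{2}\right)} = - \frac{600228901}{30546 \left(42760 + \left(147 - 5808000\right)\right)} = - \frac{600228901}{30546 \left(42760 - 5807853\right)} = - \frac{600228901}{30546 \left(-5765093\right)} = \left(- \frac{600228901}{30546}\right) \left(- \frac{1}{5765093}\right) = \frac{600228901}{176100530778}$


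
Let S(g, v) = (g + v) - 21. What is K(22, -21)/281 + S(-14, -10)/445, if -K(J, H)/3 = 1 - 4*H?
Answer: -25224/25009 ≈ -1.0086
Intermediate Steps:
S(g, v) = -21 + g + v
K(J, H) = -3 + 12*H (K(J, H) = -3*(1 - 4*H) = -3 + 12*H)
K(22, -21)/281 + S(-14, -10)/445 = (-3 + 12*(-21))/281 + (-21 - 14 - 10)/445 = (-3 - 252)*(1/281) - 45*1/445 = -255*1/281 - 9/89 = -255/281 - 9/89 = -25224/25009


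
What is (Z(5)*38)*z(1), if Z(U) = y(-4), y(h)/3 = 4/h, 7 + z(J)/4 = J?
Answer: 2736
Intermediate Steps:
z(J) = -28 + 4*J
y(h) = 12/h (y(h) = 3*(4/h) = 12/h)
Z(U) = -3 (Z(U) = 12/(-4) = 12*(-¼) = -3)
(Z(5)*38)*z(1) = (-3*38)*(-28 + 4*1) = -114*(-28 + 4) = -114*(-24) = 2736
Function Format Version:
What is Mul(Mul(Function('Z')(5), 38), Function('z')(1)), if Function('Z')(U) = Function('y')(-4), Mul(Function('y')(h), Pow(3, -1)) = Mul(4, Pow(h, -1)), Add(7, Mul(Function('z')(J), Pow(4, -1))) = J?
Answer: 2736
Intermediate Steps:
Function('z')(J) = Add(-28, Mul(4, J))
Function('y')(h) = Mul(12, Pow(h, -1)) (Function('y')(h) = Mul(3, Mul(4, Pow(h, -1))) = Mul(12, Pow(h, -1)))
Function('Z')(U) = -3 (Function('Z')(U) = Mul(12, Pow(-4, -1)) = Mul(12, Rational(-1, 4)) = -3)
Mul(Mul(Function('Z')(5), 38), Function('z')(1)) = Mul(Mul(-3, 38), Add(-28, Mul(4, 1))) = Mul(-114, Add(-28, 4)) = Mul(-114, -24) = 2736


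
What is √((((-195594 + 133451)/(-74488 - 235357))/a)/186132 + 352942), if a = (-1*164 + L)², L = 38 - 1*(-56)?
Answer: √1438038467000289450177570176055/2018522433900 ≈ 594.09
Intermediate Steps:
L = 94 (L = 38 + 56 = 94)
a = 4900 (a = (-1*164 + 94)² = (-164 + 94)² = (-70)² = 4900)
√((((-195594 + 133451)/(-74488 - 235357))/a)/186132 + 352942) = √((((-195594 + 133451)/(-74488 - 235357))/4900)/186132 + 352942) = √((-62143/(-309845)*(1/4900))*(1/186132) + 352942) = √((-62143*(-1/309845)*(1/4900))*(1/186132) + 352942) = √(((62143/309845)*(1/4900))*(1/186132) + 352942) = √((62143/1518240500)*(1/186132) + 352942) = √(62143/282593140746000 + 352942) = √(99738988281174794143/282593140746000) = √1438038467000289450177570176055/2018522433900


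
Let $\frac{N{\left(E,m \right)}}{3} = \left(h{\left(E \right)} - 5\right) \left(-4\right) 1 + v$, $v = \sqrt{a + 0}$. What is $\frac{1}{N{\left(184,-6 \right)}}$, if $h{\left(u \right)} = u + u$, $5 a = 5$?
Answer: $- \frac{1}{4353} \approx -0.00022973$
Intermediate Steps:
$a = 1$ ($a = \frac{1}{5} \cdot 5 = 1$)
$h{\left(u \right)} = 2 u$
$v = 1$ ($v = \sqrt{1 + 0} = \sqrt{1} = 1$)
$N{\left(E,m \right)} = 63 - 24 E$ ($N{\left(E,m \right)} = 3 \left(\left(2 E - 5\right) \left(-4\right) 1 + 1\right) = 3 \left(\left(-5 + 2 E\right) \left(-4\right) 1 + 1\right) = 3 \left(\left(20 - 8 E\right) 1 + 1\right) = 3 \left(\left(20 - 8 E\right) + 1\right) = 3 \left(21 - 8 E\right) = 63 - 24 E$)
$\frac{1}{N{\left(184,-6 \right)}} = \frac{1}{63 - 4416} = \frac{1}{-4353} = - \frac{1}{4353}$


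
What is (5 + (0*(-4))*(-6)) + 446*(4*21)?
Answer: 37469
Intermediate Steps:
(5 + (0*(-4))*(-6)) + 446*(4*21) = (5 + 0*(-6)) + 446*84 = (5 + 0) + 37464 = 5 + 37464 = 37469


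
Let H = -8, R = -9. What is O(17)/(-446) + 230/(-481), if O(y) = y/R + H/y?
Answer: -15521099/32822478 ≈ -0.47288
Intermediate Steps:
O(y) = -8/y - y/9 (O(y) = y/(-9) - 8/y = y*(-⅑) - 8/y = -y/9 - 8/y = -8/y - y/9)
O(17)/(-446) + 230/(-481) = (-8/17 - ⅑*17)/(-446) + 230/(-481) = (-8*1/17 - 17/9)*(-1/446) + 230*(-1/481) = (-8/17 - 17/9)*(-1/446) - 230/481 = -361/153*(-1/446) - 230/481 = 361/68238 - 230/481 = -15521099/32822478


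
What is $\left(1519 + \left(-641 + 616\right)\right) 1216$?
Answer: $1816704$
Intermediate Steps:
$\left(1519 + \left(-641 + 616\right)\right) 1216 = \left(1519 - 25\right) 1216 = 1494 \cdot 1216 = 1816704$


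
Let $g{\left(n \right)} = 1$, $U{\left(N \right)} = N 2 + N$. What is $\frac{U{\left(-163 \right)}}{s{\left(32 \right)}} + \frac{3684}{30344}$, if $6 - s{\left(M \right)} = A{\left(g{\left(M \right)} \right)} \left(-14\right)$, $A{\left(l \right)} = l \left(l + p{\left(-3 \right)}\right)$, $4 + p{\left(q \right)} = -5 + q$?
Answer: $\frac{1922931}{561364} \approx 3.4255$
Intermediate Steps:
$U{\left(N \right)} = 3 N$ ($U{\left(N \right)} = 2 N + N = 3 N$)
$p{\left(q \right)} = -9 + q$ ($p{\left(q \right)} = -4 + \left(-5 + q\right) = -9 + q$)
$A{\left(l \right)} = l \left(-12 + l\right)$ ($A{\left(l \right)} = l \left(l - 12\right) = l \left(-12 + l\right)$)
$s{\left(M \right)} = -148$ ($s{\left(M \right)} = 6 - 1 \left(-12 + 1\right) \left(-14\right) = 6 - 1 \left(-11\right) \left(-14\right) = 6 - \left(-11\right) \left(-14\right) = 6 - 154 = -148$)
$\frac{U{\left(-163 \right)}}{s{\left(32 \right)}} + \frac{3684}{30344} = \frac{3 \left(-163\right)}{-148} + \frac{3684}{30344} = \left(-489\right) \left(- \frac{1}{148}\right) + 3684 \cdot \frac{1}{30344} = \frac{489}{148} + \frac{921}{7586} = \frac{1922931}{561364}$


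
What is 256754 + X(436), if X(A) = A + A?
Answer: 257626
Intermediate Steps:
X(A) = 2*A
256754 + X(436) = 256754 + 2*436 = 256754 + 872 = 257626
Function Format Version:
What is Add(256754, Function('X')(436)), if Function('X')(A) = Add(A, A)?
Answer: 257626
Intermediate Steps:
Function('X')(A) = Mul(2, A)
Add(256754, Function('X')(436)) = Add(256754, Mul(2, 436)) = Add(256754, 872) = 257626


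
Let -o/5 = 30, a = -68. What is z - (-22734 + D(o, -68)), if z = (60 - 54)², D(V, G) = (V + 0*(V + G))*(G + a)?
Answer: 2370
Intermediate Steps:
o = -150 (o = -5*30 = -150)
D(V, G) = V*(-68 + G) (D(V, G) = (V + 0*(V + G))*(G - 68) = (V + 0*(G + V))*(-68 + G) = (V + 0)*(-68 + G) = V*(-68 + G))
z = 36 (z = 6² = 36)
z - (-22734 + D(o, -68)) = 36 - (-22734 - 150*(-68 - 68)) = 36 - (-22734 - 150*(-136)) = 36 - (-22734 + 20400) = 36 - 1*(-2334) = 36 + 2334 = 2370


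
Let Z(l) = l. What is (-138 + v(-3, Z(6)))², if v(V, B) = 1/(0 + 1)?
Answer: 18769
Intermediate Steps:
v(V, B) = 1 (v(V, B) = 1/1 = 1)
(-138 + v(-3, Z(6)))² = (-138 + 1)² = (-137)² = 18769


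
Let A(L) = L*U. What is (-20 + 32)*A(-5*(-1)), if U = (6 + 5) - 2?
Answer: 540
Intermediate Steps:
U = 9 (U = 11 - 2 = 9)
A(L) = 9*L (A(L) = L*9 = 9*L)
(-20 + 32)*A(-5*(-1)) = (-20 + 32)*(9*(-5*(-1))) = 12*(9*5) = 12*45 = 540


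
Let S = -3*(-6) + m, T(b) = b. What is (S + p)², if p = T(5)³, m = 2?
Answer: 21025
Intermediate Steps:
S = 20 (S = -3*(-6) + 2 = 18 + 2 = 20)
p = 125 (p = 5³ = 125)
(S + p)² = (20 + 125)² = 145² = 21025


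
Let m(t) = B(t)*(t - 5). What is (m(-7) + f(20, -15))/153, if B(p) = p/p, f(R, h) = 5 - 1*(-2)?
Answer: -5/153 ≈ -0.032680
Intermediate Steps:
f(R, h) = 7 (f(R, h) = 5 + 2 = 7)
B(p) = 1
m(t) = -5 + t (m(t) = 1*(t - 5) = 1*(-5 + t) = -5 + t)
(m(-7) + f(20, -15))/153 = ((-5 - 7) + 7)/153 = (-12 + 7)*(1/153) = -5*1/153 = -5/153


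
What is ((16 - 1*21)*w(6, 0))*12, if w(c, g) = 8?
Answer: -480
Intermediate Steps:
((16 - 1*21)*w(6, 0))*12 = ((16 - 1*21)*8)*12 = ((16 - 21)*8)*12 = -5*8*12 = -40*12 = -480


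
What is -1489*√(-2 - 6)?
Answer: -2978*I*√2 ≈ -4211.5*I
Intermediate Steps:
-1489*√(-2 - 6) = -2978*I*√2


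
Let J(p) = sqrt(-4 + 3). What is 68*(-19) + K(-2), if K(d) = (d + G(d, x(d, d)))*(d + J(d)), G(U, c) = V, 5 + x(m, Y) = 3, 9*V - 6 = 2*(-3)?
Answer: -1288 - 2*I ≈ -1288.0 - 2.0*I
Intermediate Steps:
V = 0 (V = 2/3 + (2*(-3))/9 = 2/3 + (1/9)*(-6) = 2/3 - 2/3 = 0)
x(m, Y) = -2 (x(m, Y) = -5 + 3 = -2)
G(U, c) = 0
J(p) = I (J(p) = sqrt(-1) = I)
K(d) = d*(I + d) (K(d) = (d + 0)*(d + I) = d*(I + d))
68*(-19) + K(-2) = 68*(-19) - 2*(I - 2) = -1292 - 2*(-2 + I) = -1292 + (4 - 2*I) = -1288 - 2*I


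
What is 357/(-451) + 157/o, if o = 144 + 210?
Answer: -55571/159654 ≈ -0.34807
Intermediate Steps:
o = 354
357/(-451) + 157/o = 357/(-451) + 157/354 = 357*(-1/451) + 157*(1/354) = -357/451 + 157/354 = -55571/159654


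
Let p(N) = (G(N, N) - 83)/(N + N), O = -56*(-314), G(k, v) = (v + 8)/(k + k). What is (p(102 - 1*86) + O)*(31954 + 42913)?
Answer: 168482418741/128 ≈ 1.3163e+9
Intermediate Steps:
G(k, v) = (8 + v)/(2*k) (G(k, v) = (8 + v)/((2*k)) = (8 + v)*(1/(2*k)) = (8 + v)/(2*k))
O = 17584
p(N) = (-83 + (8 + N)/(2*N))/(2*N) (p(N) = ((8 + N)/(2*N) - 83)/(N + N) = (-83 + (8 + N)/(2*N))/((2*N)) = (-83 + (8 + N)/(2*N))*(1/(2*N)) = (-83 + (8 + N)/(2*N))/(2*N))
(p(102 - 1*86) + O)*(31954 + 42913) = ((8 - 165*(102 - 1*86))/(4*(102 - 1*86)**2) + 17584)*(31954 + 42913) = ((8 - 165*(102 - 86))/(4*(102 - 86)**2) + 17584)*74867 = ((1/4)*(8 - 165*16)/16**2 + 17584)*74867 = ((1/4)*(1/256)*(8 - 2640) + 17584)*74867 = ((1/4)*(1/256)*(-2632) + 17584)*74867 = (-329/128 + 17584)*74867 = (2250423/128)*74867 = 168482418741/128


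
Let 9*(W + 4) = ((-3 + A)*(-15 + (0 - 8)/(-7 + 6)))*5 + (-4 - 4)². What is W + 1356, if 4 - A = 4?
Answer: 12337/9 ≈ 1370.8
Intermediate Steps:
A = 0 (A = 4 - 1*4 = 4 - 4 = 0)
W = 133/9 (W = -4 + (((-3 + 0)*(-15 + (0 - 8)/(-7 + 6)))*5 + (-4 - 4)²)/9 = -4 + (-3*(-15 - 8/(-1))*5 + (-8)²)/9 = -4 + (-3*(-15 - 8*(-1))*5 + 64)/9 = -4 + (-3*(-15 + 8)*5 + 64)/9 = -4 + (-3*(-7)*5 + 64)/9 = -4 + (21*5 + 64)/9 = -4 + (105 + 64)/9 = -4 + (⅑)*169 = -4 + 169/9 = 133/9 ≈ 14.778)
W + 1356 = 133/9 + 1356 = 12337/9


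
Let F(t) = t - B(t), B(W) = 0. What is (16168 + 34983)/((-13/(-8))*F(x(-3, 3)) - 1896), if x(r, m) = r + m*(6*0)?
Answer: -409208/15207 ≈ -26.909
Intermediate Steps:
x(r, m) = r (x(r, m) = r + m*0 = r + 0 = r)
F(t) = t (F(t) = t - 1*0 = t + 0 = t)
(16168 + 34983)/((-13/(-8))*F(x(-3, 3)) - 1896) = (16168 + 34983)/((-13/(-8))*(-3) - 1896) = 51151/(-1/8*(-13)*(-3) - 1896) = 51151/((13/8)*(-3) - 1896) = 51151/(-39/8 - 1896) = 51151/(-15207/8) = 51151*(-8/15207) = -409208/15207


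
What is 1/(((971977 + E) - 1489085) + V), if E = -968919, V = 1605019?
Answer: 1/118992 ≈ 8.4039e-6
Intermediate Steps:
1/(((971977 + E) - 1489085) + V) = 1/(((971977 - 968919) - 1489085) + 1605019) = 1/((3058 - 1489085) + 1605019) = 1/(-1486027 + 1605019) = 1/118992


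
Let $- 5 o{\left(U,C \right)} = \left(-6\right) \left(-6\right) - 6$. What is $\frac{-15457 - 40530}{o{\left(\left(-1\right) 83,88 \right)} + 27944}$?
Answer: $- \frac{55987}{27938} \approx -2.004$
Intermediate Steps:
$o{\left(U,C \right)} = -6$ ($o{\left(U,C \right)} = - \frac{\left(-6\right) \left(-6\right) - 6}{5} = - \frac{36 - 6}{5} = \left(- \frac{1}{5}\right) 30 = -6$)
$\frac{-15457 - 40530}{o{\left(\left(-1\right) 83,88 \right)} + 27944} = \frac{-15457 - 40530}{-6 + 27944} = - \frac{55987}{27938}$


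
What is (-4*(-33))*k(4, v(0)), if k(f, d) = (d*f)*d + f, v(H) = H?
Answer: 528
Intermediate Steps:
k(f, d) = f + f*d² (k(f, d) = f*d² + f = f + f*d²)
(-4*(-33))*k(4, v(0)) = (-4*(-33))*(4*(1 + 0²)) = 132*(4*(1 + 0)) = 132*(4*1) = 132*4 = 528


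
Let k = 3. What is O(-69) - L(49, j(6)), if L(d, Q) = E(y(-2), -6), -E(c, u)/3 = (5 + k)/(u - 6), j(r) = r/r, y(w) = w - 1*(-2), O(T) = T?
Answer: -71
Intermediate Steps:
y(w) = 2 + w (y(w) = w + 2 = 2 + w)
j(r) = 1
E(c, u) = -24/(-6 + u) (E(c, u) = -3*(5 + 3)/(u - 6) = -24/(-6 + u))
L(d, Q) = 2 (L(d, Q) = -24/(-6 - 6) = -24/(-12) = -24*(-1/12) = 2)
O(-69) - L(49, j(6)) = -69 - 1*2 = -69 - 2 = -71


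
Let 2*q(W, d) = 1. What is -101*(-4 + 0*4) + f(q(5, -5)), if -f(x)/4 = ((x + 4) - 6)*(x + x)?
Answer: 410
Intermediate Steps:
q(W, d) = 1/2 (q(W, d) = (1/2)*1 = 1/2)
f(x) = -8*x*(-2 + x) (f(x) = -4*((x + 4) - 6)*(x + x) = -4*((4 + x) - 6)*2*x = -4*(-2 + x)*2*x = -8*x*(-2 + x))
-101*(-4 + 0*4) + f(q(5, -5)) = -101*(-4 + 0*4) + 8*(1/2)*(2 - 1*1/2) = -101*(-4 + 0) + 8*(1/2)*(2 - 1/2) = -101*(-4) + 8*(1/2)*(3/2) = 404 + 6 = 410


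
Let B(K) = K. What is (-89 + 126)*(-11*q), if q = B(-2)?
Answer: 814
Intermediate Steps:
q = -2
(-89 + 126)*(-11*q) = (-89 + 126)*(-11*(-2)) = 37*22 = 814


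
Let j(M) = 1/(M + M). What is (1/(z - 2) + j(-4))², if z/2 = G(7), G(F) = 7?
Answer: 1/576 ≈ 0.0017361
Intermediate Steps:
j(M) = 1/(2*M)
z = 14 (z = 2*7 = 14)
(1/(z - 2) + j(-4))² = (1/(14 - 2) + (½)/(-4))² = (1/12 + (½)*(-¼))² = (1/12 - ⅛)² = (-1/24)² = 1/576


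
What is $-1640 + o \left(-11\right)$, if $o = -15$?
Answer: $-1475$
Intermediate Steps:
$-1640 + o \left(-11\right) = -1640 - -165 = -1640 + 165 = -1475$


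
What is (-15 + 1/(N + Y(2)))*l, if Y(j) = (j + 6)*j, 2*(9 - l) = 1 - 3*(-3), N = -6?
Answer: -298/5 ≈ -59.600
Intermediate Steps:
l = 4 (l = 9 - (1 - 3*(-3))/2 = 9 - (1 + 9)/2 = 9 - ½*10 = 9 - 5 = 4)
Y(j) = j*(6 + j) (Y(j) = (6 + j)*j = j*(6 + j))
(-15 + 1/(N + Y(2)))*l = (-15 + 1/(-6 + 2*(6 + 2)))*4 = (-15 + 1/(-6 + 2*8))*4 = (-15 + 1/(-6 + 16))*4 = (-15 + 1/10)*4 = (-15 + ⅒)*4 = -149/10*4 = -298/5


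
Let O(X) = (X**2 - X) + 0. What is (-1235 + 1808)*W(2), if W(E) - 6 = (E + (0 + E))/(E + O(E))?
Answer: 4011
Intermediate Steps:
O(X) = X**2 - X
W(E) = 6 + 2*E/(E + E*(-1 + E)) (W(E) = 6 + (E + (0 + E))/(E + E*(-1 + E)) = 6 + (E + E)/(E + E*(-1 + E)) = 6 + (2*E)/(E + E*(-1 + E)) = 6 + 2*E/(E + E*(-1 + E)))
(-1235 + 1808)*W(2) = (-1235 + 1808)*(6 + 2/2) = 573*(6 + 2*(1/2)) = 573*(6 + 1) = 573*7 = 4011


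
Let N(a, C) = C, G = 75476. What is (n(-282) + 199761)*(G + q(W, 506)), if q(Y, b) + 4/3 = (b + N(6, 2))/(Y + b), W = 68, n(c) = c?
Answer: 617287290550/41 ≈ 1.5056e+10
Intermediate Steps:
q(Y, b) = -4/3 + (2 + b)/(Y + b) (q(Y, b) = -4/3 + (b + 2)/(Y + b) = -4/3 + (2 + b)/(Y + b))
(n(-282) + 199761)*(G + q(W, 506)) = (-282 + 199761)*(75476 + (6 - 1*506 - 4*68)/(3*(68 + 506))) = 199479*(75476 + (⅓)*(6 - 506 - 272)/574) = 199479*(75476 + (⅓)*(1/574)*(-772)) = 199479*(75476 - 386/861) = 199479*(64984450/861) = 617287290550/41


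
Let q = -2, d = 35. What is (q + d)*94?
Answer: 3102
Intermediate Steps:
(q + d)*94 = (-2 + 35)*94 = 33*94 = 3102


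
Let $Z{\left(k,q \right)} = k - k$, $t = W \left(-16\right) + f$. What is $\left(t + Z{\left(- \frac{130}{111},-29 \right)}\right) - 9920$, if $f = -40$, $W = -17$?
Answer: $-9688$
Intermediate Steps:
$t = 232$ ($t = \left(-17\right) \left(-16\right) - 40 = 272 - 40 = 232$)
$Z{\left(k,q \right)} = 0$
$\left(t + Z{\left(- \frac{130}{111},-29 \right)}\right) - 9920 = \left(232 + 0\right) - 9920 = 232 - 9920 = -9688$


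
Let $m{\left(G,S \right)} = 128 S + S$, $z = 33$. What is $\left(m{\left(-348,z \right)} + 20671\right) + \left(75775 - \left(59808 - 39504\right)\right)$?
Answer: $80399$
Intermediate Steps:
$m{\left(G,S \right)} = 129 S$
$\left(m{\left(-348,z \right)} + 20671\right) + \left(75775 - \left(59808 - 39504\right)\right) = \left(129 \cdot 33 + 20671\right) + \left(75775 - \left(59808 - 39504\right)\right) = \left(4257 + 20671\right) + \left(75775 - \left(59808 - 39504\right)\right) = 24928 + \left(75775 - 20304\right) = 24928 + 55471 = 80399$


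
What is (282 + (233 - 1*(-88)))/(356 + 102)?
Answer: 603/458 ≈ 1.3166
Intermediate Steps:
(282 + (233 - 1*(-88)))/(356 + 102) = (282 + (233 + 88))/458 = (282 + 321)*(1/458) = 603*(1/458) = 603/458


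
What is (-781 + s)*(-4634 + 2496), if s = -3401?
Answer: 8941116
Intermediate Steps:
(-781 + s)*(-4634 + 2496) = (-781 - 3401)*(-4634 + 2496) = -4182*(-2138) = 8941116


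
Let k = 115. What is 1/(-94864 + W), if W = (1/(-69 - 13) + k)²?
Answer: -6724/548959495 ≈ -1.2249e-5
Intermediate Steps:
W = 88906041/6724 (W = (1/(-69 - 13) + 115)² = (1/(-82) + 115)² = (-1/82 + 115)² = (9429/82)² = 88906041/6724 ≈ 13222.)
1/(-94864 + W) = 1/(-94864 + 88906041/6724) = 1/(-548959495/6724) = -6724/548959495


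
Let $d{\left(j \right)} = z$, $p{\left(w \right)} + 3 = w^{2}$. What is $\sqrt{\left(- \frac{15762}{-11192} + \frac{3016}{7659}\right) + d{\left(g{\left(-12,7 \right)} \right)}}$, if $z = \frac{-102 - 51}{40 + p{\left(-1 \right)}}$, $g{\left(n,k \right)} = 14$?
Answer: $\frac{i \sqrt{40971205001604991}}{135722586} \approx 1.4914 i$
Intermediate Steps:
$p{\left(w \right)} = -3 + w^{2}$
$z = - \frac{153}{38}$ ($z = \frac{-102 - 51}{40 - \left(3 - \left(-1\right)^{2}\right)} = - \frac{153}{40 + \left(-3 + 1\right)} = - \frac{153}{40 - 2} = - \frac{153}{38} \approx -4.0263$)
$d{\left(j \right)} = - \frac{153}{38}$
$\sqrt{\left(- \frac{15762}{-11192} + \frac{3016}{7659}\right) + d{\left(g{\left(-12,7 \right)} \right)}} = \sqrt{\left(- \frac{15762}{-11192} + \frac{3016}{7659}\right) - \frac{153}{38}} = \sqrt{\left(\left(-15762\right) \left(- \frac{1}{11192}\right) + 3016 \cdot \frac{1}{7659}\right) - \frac{153}{38}} = \sqrt{\left(\frac{7881}{5596} + \frac{3016}{7659}\right) - \frac{153}{38}} = \sqrt{\frac{77238115}{42859764} - \frac{153}{38}} = \sqrt{- \frac{1811247761}{814335516}} = \frac{i \sqrt{40971205001604991}}{135722586}$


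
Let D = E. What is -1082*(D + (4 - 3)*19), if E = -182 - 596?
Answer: 821238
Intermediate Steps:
E = -778
D = -778
-1082*(D + (4 - 3)*19) = -1082*(-778 + (4 - 3)*19) = -1082*(-778 + 1*19) = -1082*(-778 + 19) = -1082*(-759) = 821238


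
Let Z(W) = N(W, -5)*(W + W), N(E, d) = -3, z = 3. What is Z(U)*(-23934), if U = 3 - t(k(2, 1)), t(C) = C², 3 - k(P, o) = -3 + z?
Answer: -861624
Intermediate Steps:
k(P, o) = 3 (k(P, o) = 3 - (-3 + 3) = 3 - 1*0 = 3 + 0 = 3)
U = -6 (U = 3 - 1*3² = 3 - 1*9 = 3 - 9 = -6)
Z(W) = -6*W (Z(W) = -3*(W + W) = -6*W)
Z(U)*(-23934) = -6*(-6)*(-23934) = 36*(-23934) = -861624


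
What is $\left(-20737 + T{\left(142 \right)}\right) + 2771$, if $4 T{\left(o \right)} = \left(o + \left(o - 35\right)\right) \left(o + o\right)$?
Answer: $-287$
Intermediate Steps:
$T{\left(o \right)} = \frac{o \left(-35 + 2 o\right)}{2}$ ($T{\left(o \right)} = \frac{\left(o + \left(o - 35\right)\right) \left(o + o\right)}{4} = \frac{\left(o + \left(o - 35\right)\right) 2 o}{4} = \frac{\left(o + \left(-35 + o\right)\right) 2 o}{4} = \frac{\left(-35 + 2 o\right) 2 o}{4} = \frac{2 o \left(-35 + 2 o\right)}{4} = \frac{o \left(-35 + 2 o\right)}{2}$)
$\left(-20737 + T{\left(142 \right)}\right) + 2771 = \left(-20737 + \frac{1}{2} \cdot 142 \left(-35 + 2 \cdot 142\right)\right) + 2771 = \left(-20737 + \frac{1}{2} \cdot 142 \left(-35 + 284\right)\right) + 2771 = \left(-20737 + \frac{1}{2} \cdot 142 \cdot 249\right) + 2771 = \left(-20737 + 17679\right) + 2771 = -3058 + 2771 = -287$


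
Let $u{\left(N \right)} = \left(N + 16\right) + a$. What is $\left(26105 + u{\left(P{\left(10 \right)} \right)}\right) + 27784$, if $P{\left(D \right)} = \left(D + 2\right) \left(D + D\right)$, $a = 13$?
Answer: $54158$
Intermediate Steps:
$P{\left(D \right)} = 2 D \left(2 + D\right)$ ($P{\left(D \right)} = \left(2 + D\right) 2 D = 2 D \left(2 + D\right)$)
$u{\left(N \right)} = 29 + N$ ($u{\left(N \right)} = \left(N + 16\right) + 13 = \left(16 + N\right) + 13 = 29 + N$)
$\left(26105 + u{\left(P{\left(10 \right)} \right)}\right) + 27784 = \left(26105 + \left(29 + 2 \cdot 10 \left(2 + 10\right)\right)\right) + 27784 = \left(26105 + \left(29 + 2 \cdot 10 \cdot 12\right)\right) + 27784 = \left(26105 + \left(29 + 240\right)\right) + 27784 = \left(26105 + 269\right) + 27784 = 26374 + 27784 = 54158$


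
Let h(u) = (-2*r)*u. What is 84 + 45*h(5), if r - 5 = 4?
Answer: -3966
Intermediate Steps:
r = 9 (r = 5 + 4 = 9)
h(u) = -18*u (h(u) = (-2*9)*u = -18*u)
84 + 45*h(5) = 84 + 45*(-18*5) = 84 + 45*(-90) = 84 - 4050 = -3966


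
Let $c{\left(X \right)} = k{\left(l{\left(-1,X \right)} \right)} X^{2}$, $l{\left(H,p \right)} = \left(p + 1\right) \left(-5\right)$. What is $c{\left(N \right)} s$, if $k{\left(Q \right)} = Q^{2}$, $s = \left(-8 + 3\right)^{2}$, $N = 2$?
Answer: $22500$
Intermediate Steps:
$s = 25$ ($s = \left(-5\right)^{2} = 25$)
$l{\left(H,p \right)} = -5 - 5 p$ ($l{\left(H,p \right)} = \left(1 + p\right) \left(-5\right) = -5 - 5 p$)
$c{\left(X \right)} = X^{2} \left(-5 - 5 X\right)^{2}$ ($c{\left(X \right)} = \left(-5 - 5 X\right)^{2} X^{2} = X^{2} \left(-5 - 5 X\right)^{2}$)
$c{\left(N \right)} s = 25 \cdot 2^{2} \left(1 + 2\right)^{2} \cdot 25 = 25 \cdot 4 \cdot 3^{2} \cdot 25 = 25 \cdot 4 \cdot 9 \cdot 25 = 900 \cdot 25 = 22500$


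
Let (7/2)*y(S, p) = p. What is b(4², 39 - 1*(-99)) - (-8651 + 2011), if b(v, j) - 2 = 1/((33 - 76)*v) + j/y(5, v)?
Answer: 286904/43 ≈ 6672.2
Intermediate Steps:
y(S, p) = 2*p/7
b(v, j) = 2 - 1/(43*v) + 7*j/(2*v) (b(v, j) = 2 + (1/((33 - 76)*v) + j/((2*v/7))) = 2 + (1/((-43)*v) + j*(7/(2*v))) = 2 + (-1/(43*v) + 7*j/(2*v)) = 2 - 1/(43*v) + 7*j/(2*v))
b(4², 39 - 1*(-99)) - (-8651 + 2011) = (-2 + 172*4² + 301*(39 - 1*(-99)))/(86*(4²)) - (-8651 + 2011) = (1/86)*(-2 + 172*16 + 301*(39 + 99))/16 - 1*(-6640) = (1/86)*(1/16)*(-2 + 2752 + 301*138) + 6640 = (1/86)*(1/16)*(-2 + 2752 + 41538) + 6640 = (1/86)*(1/16)*44288 + 6640 = 1384/43 + 6640 = 286904/43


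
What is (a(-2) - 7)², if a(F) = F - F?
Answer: 49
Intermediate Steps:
a(F) = 0
(a(-2) - 7)² = (0 - 7)² = (-7)² = 49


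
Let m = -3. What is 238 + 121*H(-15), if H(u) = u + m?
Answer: -1940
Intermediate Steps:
H(u) = -3 + u (H(u) = u - 3 = -3 + u)
238 + 121*H(-15) = 238 + 121*(-3 - 15) = 238 + 121*(-18) = 238 - 2178 = -1940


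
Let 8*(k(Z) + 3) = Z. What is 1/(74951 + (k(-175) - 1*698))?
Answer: 8/593825 ≈ 1.3472e-5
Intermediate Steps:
k(Z) = -3 + Z/8
1/(74951 + (k(-175) - 1*698)) = 1/(74951 + ((-3 + (1/8)*(-175)) - 1*698)) = 1/(74951 + ((-3 - 175/8) - 698)) = 1/(74951 + (-199/8 - 698)) = 1/(74951 - 5783/8) = 1/(593825/8) = 8/593825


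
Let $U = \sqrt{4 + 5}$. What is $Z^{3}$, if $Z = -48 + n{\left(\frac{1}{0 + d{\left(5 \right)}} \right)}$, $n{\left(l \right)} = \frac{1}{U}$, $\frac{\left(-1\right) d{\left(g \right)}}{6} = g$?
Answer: $- \frac{2924207}{27} \approx -1.083 \cdot 10^{5}$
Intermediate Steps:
$d{\left(g \right)} = - 6 g$
$U = 3$ ($U = \sqrt{9} = 3$)
$n{\left(l \right)} = \frac{1}{3}$
$Z = - \frac{143}{3}$ ($Z = -48 + \frac{1}{3} = - \frac{143}{3} \approx -47.667$)
$Z^{3} = \left(- \frac{143}{3}\right)^{3} = - \frac{2924207}{27}$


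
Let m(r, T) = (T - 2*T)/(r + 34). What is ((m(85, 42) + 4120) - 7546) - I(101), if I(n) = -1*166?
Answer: -55426/17 ≈ -3260.4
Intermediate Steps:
m(r, T) = -T/(34 + r) (m(r, T) = (-T)/(34 + r) = -T/(34 + r))
I(n) = -166
((m(85, 42) + 4120) - 7546) - I(101) = ((-1*42/(34 + 85) + 4120) - 7546) - 1*(-166) = ((-1*42/119 + 4120) - 7546) + 166 = ((-1*42*1/119 + 4120) - 7546) + 166 = ((-6/17 + 4120) - 7546) + 166 = (70034/17 - 7546) + 166 = -58248/17 + 166 = -55426/17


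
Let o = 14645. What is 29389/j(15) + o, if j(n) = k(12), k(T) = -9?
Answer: 102416/9 ≈ 11380.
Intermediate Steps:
j(n) = -9
29389/j(15) + o = 29389/(-9) + 14645 = 29389*(-⅑) + 14645 = -29389/9 + 14645 = 102416/9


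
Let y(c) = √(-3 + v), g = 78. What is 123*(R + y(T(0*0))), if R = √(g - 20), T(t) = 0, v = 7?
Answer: 246 + 123*√58 ≈ 1182.7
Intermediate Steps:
R = √58 (R = √(78 - 20) = √58 ≈ 7.6158)
y(c) = 2 (y(c) = √(-3 + 7) = √4 = 2)
123*(R + y(T(0*0))) = 123*(√58 + 2) = 123*(2 + √58) = 246 + 123*√58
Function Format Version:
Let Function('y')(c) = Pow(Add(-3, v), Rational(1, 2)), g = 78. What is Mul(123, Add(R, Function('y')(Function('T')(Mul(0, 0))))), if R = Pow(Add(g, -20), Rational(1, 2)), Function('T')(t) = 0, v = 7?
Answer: Add(246, Mul(123, Pow(58, Rational(1, 2)))) ≈ 1182.7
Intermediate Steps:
R = Pow(58, Rational(1, 2)) (R = Pow(Add(78, -20), Rational(1, 2)) = Pow(58, Rational(1, 2)) ≈ 7.6158)
Function('y')(c) = 2 (Function('y')(c) = Pow(Add(-3, 7), Rational(1, 2)) = Pow(4, Rational(1, 2)) = 2)
Mul(123, Add(R, Function('y')(Function('T')(Mul(0, 0))))) = Mul(123, Add(Pow(58, Rational(1, 2)), 2)) = Mul(123, Add(2, Pow(58, Rational(1, 2)))) = Add(246, Mul(123, Pow(58, Rational(1, 2))))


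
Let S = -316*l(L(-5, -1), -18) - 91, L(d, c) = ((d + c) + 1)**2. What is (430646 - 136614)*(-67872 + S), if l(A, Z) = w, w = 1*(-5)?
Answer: -19518726256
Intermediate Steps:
L(d, c) = (1 + c + d)**2 (L(d, c) = ((c + d) + 1)**2 = (1 + c + d)**2)
w = -5
l(A, Z) = -5
S = 1489 (S = -316*(-5) - 91 = 1580 - 91 = 1489)
(430646 - 136614)*(-67872 + S) = (430646 - 136614)*(-67872 + 1489) = 294032*(-66383) = -19518726256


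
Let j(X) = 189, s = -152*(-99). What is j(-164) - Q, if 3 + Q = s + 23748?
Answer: -38604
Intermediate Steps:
s = 15048
Q = 38793 (Q = -3 + (15048 + 23748) = -3 + 38796 = 38793)
j(-164) - Q = 189 - 1*38793 = 189 - 38793 = -38604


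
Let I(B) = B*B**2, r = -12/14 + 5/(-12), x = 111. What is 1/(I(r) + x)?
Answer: 592704/64565101 ≈ 0.0091799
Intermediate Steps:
r = -107/84 (r = -12*1/14 + 5*(-1/12) = -6/7 - 5/12 = -107/84 ≈ -1.2738)
I(B) = B**3
1/(I(r) + x) = 1/((-107/84)**3 + 111) = 1/(-1225043/592704 + 111) = 1/(64565101/592704) = 592704/64565101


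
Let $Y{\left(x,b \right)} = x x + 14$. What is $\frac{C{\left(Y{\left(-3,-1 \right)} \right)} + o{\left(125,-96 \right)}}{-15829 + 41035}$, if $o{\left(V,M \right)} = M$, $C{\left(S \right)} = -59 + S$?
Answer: $- \frac{22}{4201} \approx -0.0052368$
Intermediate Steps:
$Y{\left(x,b \right)} = 14 + x^{2}$ ($Y{\left(x,b \right)} = x^{2} + 14 = 14 + x^{2}$)
$\frac{C{\left(Y{\left(-3,-1 \right)} \right)} + o{\left(125,-96 \right)}}{-15829 + 41035} = \frac{\left(-59 + \left(14 + \left(-3\right)^{2}\right)\right) - 96}{-15829 + 41035} = \frac{\left(-59 + \left(14 + 9\right)\right) - 96}{25206} = \left(\left(-59 + 23\right) - 96\right) \frac{1}{25206} = \left(-36 - 96\right) \frac{1}{25206} = \left(-132\right) \frac{1}{25206} = - \frac{22}{4201}$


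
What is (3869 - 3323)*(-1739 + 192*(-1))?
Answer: -1054326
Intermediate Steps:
(3869 - 3323)*(-1739 + 192*(-1)) = 546*(-1739 - 192) = 546*(-1931) = -1054326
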